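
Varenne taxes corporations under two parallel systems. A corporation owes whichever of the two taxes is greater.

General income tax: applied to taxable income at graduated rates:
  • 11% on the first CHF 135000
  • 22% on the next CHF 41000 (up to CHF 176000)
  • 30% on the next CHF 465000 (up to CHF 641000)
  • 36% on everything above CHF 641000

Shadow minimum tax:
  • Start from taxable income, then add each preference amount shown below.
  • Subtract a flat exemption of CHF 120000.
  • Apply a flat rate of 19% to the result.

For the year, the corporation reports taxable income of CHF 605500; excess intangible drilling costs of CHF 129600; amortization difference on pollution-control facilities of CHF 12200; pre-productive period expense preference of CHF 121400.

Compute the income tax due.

Shadow minimum tax:
  Adjusted income: CHF 605500 + CHF 129600 + CHF 12200 + CHF 121400 = CHF 868700
  Less exemption CHF 120000 → base CHF 748700
  CHF 748700 × 19% = CHF 142253

General income tax:
  CHF 135000 × 11% = CHF 14850
  CHF 41000 × 22% = CHF 9020
  CHF 429500 × 30% = CHF 128850
  → CHF 152720

CHF 152720 > CHF 142253, so the general income tax governs.

CHF 152720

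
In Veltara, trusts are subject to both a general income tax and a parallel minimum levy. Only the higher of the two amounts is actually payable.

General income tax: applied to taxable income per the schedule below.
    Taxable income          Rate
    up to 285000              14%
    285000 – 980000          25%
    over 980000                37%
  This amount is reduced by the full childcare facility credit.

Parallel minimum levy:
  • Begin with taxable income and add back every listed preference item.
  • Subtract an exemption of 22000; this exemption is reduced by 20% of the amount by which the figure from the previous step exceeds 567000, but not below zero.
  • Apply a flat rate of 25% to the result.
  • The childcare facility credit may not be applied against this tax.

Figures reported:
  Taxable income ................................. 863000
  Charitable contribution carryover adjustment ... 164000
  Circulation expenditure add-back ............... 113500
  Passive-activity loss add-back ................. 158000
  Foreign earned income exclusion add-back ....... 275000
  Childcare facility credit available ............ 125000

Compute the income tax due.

393375

Parallel minimum levy:
  Adjusted income: 863000 + 164000 + 113500 + 158000 + 275000 = 1573500
  Exemption: 20% × (1573500 − 567000) = 201300 ≥ 22000, so the exemption is fully phased out
  Base: 1573500 − 0 = 1573500
  1573500 × 25% = 393375

General income tax:
  285000 × 14% = 39900
  578000 × 25% = 144500
  → 184400
  Less childcare facility credit 125000 → 59400

393375 > 59400, so the parallel minimum levy is the binding amount.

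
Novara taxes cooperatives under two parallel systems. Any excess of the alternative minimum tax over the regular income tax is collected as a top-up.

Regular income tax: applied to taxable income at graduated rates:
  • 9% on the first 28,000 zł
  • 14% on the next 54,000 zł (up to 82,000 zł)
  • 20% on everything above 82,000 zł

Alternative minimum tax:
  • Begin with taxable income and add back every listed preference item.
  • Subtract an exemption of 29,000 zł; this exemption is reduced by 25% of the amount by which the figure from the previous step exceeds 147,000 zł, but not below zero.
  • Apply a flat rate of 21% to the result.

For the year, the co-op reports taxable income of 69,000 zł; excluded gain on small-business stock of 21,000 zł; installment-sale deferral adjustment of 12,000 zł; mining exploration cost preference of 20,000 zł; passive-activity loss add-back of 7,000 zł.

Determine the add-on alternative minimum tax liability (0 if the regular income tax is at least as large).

Regular income tax:
  28,000 zł × 9% = 2,520 zł
  41,000 zł × 14% = 5,740 zł
  → 8,260 zł

Alternative minimum tax:
  Adjusted income: 69,000 zł + 21,000 zł + 12,000 zł + 20,000 zł + 7,000 zł = 129,000 zł
  Exemption: 129,000 zł ≤ 147,000 zł, so full 29,000 zł applies
  Base: 129,000 zł − 29,000 zł = 100,000 zł
  100,000 zł × 21% = 21,000 zł

Excess of alternative minimum tax over regular income tax: 21,000 zł − 8,260 zł = 12,740 zł.

12,740 zł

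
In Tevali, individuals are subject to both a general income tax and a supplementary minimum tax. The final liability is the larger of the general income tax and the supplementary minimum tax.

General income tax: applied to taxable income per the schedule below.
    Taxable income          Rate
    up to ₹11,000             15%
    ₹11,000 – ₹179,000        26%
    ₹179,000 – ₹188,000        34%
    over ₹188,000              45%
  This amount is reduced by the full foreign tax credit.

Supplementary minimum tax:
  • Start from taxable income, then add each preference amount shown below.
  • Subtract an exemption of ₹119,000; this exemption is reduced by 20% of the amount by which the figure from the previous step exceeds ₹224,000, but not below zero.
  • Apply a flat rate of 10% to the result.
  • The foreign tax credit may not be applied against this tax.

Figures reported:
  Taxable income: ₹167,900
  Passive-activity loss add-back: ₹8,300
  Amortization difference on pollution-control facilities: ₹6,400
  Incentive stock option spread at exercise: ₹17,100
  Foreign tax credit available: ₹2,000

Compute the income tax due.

₹40,444

General income tax:
  ₹11,000 × 15% = ₹1,650
  ₹156,900 × 26% = ₹40,794
  → ₹42,444
  Less foreign tax credit ₹2,000 → ₹40,444

Supplementary minimum tax:
  Adjusted income: ₹167,900 + ₹8,300 + ₹6,400 + ₹17,100 = ₹199,700
  Exemption: ₹199,700 ≤ ₹224,000, so full ₹119,000 applies
  Base: ₹199,700 − ₹119,000 = ₹80,700
  ₹80,700 × 10% = ₹8,070

₹40,444 > ₹8,070, so the general income tax governs.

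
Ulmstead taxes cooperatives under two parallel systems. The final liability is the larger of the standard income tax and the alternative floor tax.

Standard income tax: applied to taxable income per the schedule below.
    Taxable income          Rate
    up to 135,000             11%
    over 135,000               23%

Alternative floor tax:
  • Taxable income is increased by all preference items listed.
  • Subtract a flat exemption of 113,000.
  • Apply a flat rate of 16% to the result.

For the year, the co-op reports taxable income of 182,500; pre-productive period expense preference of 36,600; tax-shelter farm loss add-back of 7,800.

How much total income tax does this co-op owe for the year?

Standard income tax:
  135,000 × 11% = 14,850
  47,500 × 23% = 10,925
  → 25,775

Alternative floor tax:
  Adjusted income: 182,500 + 36,600 + 7,800 = 226,900
  Less exemption 113,000 → base 113,900
  113,900 × 16% = 18,224

25,775 > 18,224, so the standard income tax governs.

25,775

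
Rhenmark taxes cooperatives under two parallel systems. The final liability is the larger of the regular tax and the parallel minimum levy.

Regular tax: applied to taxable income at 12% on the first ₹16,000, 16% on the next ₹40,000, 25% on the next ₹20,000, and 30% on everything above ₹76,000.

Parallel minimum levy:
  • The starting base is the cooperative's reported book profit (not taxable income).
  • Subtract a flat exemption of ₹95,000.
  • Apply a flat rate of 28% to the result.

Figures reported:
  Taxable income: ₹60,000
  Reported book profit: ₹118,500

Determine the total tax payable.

₹9,320

Parallel minimum levy:
  Base (reported book profit): ₹118,500
  Less exemption ₹95,000 → base ₹23,500
  ₹23,500 × 28% = ₹6,580

Regular tax:
  ₹16,000 × 12% = ₹1,920
  ₹40,000 × 16% = ₹6,400
  ₹4,000 × 25% = ₹1,000
  → ₹9,320

₹9,320 > ₹6,580, so the regular tax governs.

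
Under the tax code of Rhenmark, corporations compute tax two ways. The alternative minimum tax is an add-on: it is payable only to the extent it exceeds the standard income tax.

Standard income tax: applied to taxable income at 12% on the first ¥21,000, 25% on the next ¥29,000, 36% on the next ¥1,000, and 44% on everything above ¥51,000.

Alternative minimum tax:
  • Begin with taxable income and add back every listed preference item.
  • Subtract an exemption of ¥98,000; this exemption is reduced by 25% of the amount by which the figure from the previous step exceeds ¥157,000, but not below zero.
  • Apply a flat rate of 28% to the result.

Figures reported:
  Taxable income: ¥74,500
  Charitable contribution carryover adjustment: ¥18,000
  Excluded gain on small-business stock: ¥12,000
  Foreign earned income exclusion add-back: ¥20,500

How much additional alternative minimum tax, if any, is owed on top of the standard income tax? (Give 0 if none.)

Alternative minimum tax:
  Adjusted income: ¥74,500 + ¥18,000 + ¥12,000 + ¥20,500 = ¥125,000
  Exemption: ¥125,000 ≤ ¥157,000, so full ¥98,000 applies
  Base: ¥125,000 − ¥98,000 = ¥27,000
  ¥27,000 × 28% = ¥7,560

Standard income tax:
  ¥21,000 × 12% = ¥2,520
  ¥29,000 × 25% = ¥7,250
  ¥1,000 × 36% = ¥360
  ¥23,500 × 44% = ¥10,340
  → ¥20,470

¥7,560 ≤ ¥20,470, so no add-on is due.

¥0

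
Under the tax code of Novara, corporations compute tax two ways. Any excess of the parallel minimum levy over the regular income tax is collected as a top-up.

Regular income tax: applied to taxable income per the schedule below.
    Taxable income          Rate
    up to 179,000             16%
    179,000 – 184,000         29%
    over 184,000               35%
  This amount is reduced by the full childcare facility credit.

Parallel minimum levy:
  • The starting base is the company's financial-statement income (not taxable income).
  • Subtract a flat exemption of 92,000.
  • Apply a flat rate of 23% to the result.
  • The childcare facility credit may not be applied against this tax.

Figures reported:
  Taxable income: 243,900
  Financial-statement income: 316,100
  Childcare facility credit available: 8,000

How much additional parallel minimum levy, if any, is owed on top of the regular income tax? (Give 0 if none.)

8,488

Regular income tax:
  179,000 × 16% = 28,640
  5,000 × 29% = 1,450
  59,900 × 35% = 20,965
  → 51,055
  Less childcare facility credit 8,000 → 43,055

Parallel minimum levy:
  Base (financial-statement income): 316,100
  Less exemption 92,000 → base 224,100
  224,100 × 23% = 51,543

Excess of parallel minimum levy over regular income tax: 51,543 − 43,055 = 8,488.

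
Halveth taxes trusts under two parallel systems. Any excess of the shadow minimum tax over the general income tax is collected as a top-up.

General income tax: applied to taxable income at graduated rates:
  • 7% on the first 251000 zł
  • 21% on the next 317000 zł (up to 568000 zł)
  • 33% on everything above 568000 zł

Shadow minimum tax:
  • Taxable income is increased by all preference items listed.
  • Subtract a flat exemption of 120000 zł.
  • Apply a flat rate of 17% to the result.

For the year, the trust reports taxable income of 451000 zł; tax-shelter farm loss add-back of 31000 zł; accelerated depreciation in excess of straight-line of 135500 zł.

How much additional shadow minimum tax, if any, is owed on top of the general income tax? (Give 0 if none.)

25005 zł

Shadow minimum tax:
  Adjusted income: 451000 zł + 31000 zł + 135500 zł = 617500 zł
  Less exemption 120000 zł → base 497500 zł
  497500 zł × 17% = 84575 zł

General income tax:
  251000 zł × 7% = 17570 zł
  200000 zł × 21% = 42000 zł
  → 59570 zł

Excess of shadow minimum tax over general income tax: 84575 zł − 59570 zł = 25005 zł.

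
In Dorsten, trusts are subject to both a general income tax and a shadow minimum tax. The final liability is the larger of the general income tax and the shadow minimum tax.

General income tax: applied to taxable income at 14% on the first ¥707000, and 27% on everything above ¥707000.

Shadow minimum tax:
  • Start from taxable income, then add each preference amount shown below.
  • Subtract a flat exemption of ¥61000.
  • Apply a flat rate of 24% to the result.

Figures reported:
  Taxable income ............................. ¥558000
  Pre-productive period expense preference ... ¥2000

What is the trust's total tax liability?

¥119760

General income tax:
  ¥558000 × 14% = ¥78120

Shadow minimum tax:
  Adjusted income: ¥558000 + ¥2000 = ¥560000
  Less exemption ¥61000 → base ¥499000
  ¥499000 × 24% = ¥119760

¥119760 > ¥78120, so the shadow minimum tax is the binding amount.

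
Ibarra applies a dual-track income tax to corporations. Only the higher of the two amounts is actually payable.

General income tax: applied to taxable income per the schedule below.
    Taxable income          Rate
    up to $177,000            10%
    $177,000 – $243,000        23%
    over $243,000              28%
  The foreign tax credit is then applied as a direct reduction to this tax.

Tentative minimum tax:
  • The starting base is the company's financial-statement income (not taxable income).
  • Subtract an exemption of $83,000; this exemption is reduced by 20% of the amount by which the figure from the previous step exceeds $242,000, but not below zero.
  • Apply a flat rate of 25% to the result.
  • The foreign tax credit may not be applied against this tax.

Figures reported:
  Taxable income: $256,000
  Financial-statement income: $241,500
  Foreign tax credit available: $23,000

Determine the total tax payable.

$39,625

Tentative minimum tax:
  Base (financial-statement income): $241,500
  Exemption: $241,500 ≤ $242,000, so full $83,000 applies
  Base: $241,500 − $83,000 = $158,500
  $158,500 × 25% = $39,625

General income tax:
  $177,000 × 10% = $17,700
  $66,000 × 23% = $15,180
  $13,000 × 28% = $3,640
  → $36,520
  Less foreign tax credit $23,000 → $13,520

$39,625 > $13,520, so the tentative minimum tax is the binding amount.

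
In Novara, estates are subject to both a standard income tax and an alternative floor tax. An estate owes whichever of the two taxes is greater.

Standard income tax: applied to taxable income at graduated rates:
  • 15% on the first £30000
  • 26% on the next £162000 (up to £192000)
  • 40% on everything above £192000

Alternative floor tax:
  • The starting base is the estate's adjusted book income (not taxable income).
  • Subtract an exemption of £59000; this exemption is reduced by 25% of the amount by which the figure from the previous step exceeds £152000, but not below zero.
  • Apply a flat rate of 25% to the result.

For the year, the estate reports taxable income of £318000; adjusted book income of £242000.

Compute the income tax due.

Alternative floor tax:
  Base (adjusted book income): £242000
  Exemption: £59000 − 25% × (£242000 − £152000) = £59000 − £22500 = £36500
  Base: £242000 − £36500 = £205500
  £205500 × 25% = £51375

Standard income tax:
  £30000 × 15% = £4500
  £162000 × 26% = £42120
  £126000 × 40% = £50400
  → £97020

£97020 > £51375, so the standard income tax governs.

£97020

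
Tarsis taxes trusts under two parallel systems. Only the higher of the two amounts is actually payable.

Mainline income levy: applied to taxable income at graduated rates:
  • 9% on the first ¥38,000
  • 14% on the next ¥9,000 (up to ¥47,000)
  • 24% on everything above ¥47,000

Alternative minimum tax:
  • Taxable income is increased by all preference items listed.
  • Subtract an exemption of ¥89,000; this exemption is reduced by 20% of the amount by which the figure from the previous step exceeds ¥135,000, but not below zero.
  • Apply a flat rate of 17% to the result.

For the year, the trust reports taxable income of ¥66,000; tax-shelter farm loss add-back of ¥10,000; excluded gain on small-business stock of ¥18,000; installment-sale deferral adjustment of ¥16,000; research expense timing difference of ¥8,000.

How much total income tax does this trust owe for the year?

¥9,240

Alternative minimum tax:
  Adjusted income: ¥66,000 + ¥10,000 + ¥18,000 + ¥16,000 + ¥8,000 = ¥118,000
  Exemption: ¥118,000 ≤ ¥135,000, so full ¥89,000 applies
  Base: ¥118,000 − ¥89,000 = ¥29,000
  ¥29,000 × 17% = ¥4,930

Mainline income levy:
  ¥38,000 × 9% = ¥3,420
  ¥9,000 × 14% = ¥1,260
  ¥19,000 × 24% = ¥4,560
  → ¥9,240

¥9,240 > ¥4,930, so the mainline income levy governs.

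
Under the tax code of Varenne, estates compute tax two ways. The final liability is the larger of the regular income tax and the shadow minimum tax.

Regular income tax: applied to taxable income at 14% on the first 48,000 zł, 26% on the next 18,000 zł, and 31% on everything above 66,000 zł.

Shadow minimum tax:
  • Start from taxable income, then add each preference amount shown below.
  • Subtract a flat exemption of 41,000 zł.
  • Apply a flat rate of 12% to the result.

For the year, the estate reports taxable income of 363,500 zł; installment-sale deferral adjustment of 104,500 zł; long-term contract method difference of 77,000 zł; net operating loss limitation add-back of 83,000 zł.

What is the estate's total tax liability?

103,625 zł

Regular income tax:
  48,000 zł × 14% = 6,720 zł
  18,000 zł × 26% = 4,680 zł
  297,500 zł × 31% = 92,225 zł
  → 103,625 zł

Shadow minimum tax:
  Adjusted income: 363,500 zł + 104,500 zł + 77,000 zł + 83,000 zł = 628,000 zł
  Less exemption 41,000 zł → base 587,000 zł
  587,000 zł × 12% = 70,440 zł

103,625 zł > 70,440 zł, so the regular income tax governs.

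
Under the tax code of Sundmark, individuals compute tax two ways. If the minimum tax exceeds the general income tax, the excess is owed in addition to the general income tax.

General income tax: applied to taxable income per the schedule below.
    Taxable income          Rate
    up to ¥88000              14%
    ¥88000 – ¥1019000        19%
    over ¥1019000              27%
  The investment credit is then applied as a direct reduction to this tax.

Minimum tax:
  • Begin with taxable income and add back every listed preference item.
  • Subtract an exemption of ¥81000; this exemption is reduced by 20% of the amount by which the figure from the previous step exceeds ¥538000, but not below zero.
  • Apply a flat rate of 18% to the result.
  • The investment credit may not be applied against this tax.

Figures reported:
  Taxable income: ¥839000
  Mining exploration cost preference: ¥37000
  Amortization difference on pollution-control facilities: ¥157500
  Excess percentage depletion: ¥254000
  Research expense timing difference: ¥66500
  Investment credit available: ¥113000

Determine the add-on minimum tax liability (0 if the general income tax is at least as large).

¥201710

General income tax:
  ¥88000 × 14% = ¥12320
  ¥751000 × 19% = ¥142690
  → ¥155010
  Less investment credit ¥113000 → ¥42010

Minimum tax:
  Adjusted income: ¥839000 + ¥37000 + ¥157500 + ¥254000 + ¥66500 = ¥1354000
  Exemption: 20% × (¥1354000 − ¥538000) = ¥163200 ≥ ¥81000, so the exemption is fully phased out
  Base: ¥1354000 − ¥0 = ¥1354000
  ¥1354000 × 18% = ¥243720

Excess of minimum tax over general income tax: ¥243720 − ¥42010 = ¥201710.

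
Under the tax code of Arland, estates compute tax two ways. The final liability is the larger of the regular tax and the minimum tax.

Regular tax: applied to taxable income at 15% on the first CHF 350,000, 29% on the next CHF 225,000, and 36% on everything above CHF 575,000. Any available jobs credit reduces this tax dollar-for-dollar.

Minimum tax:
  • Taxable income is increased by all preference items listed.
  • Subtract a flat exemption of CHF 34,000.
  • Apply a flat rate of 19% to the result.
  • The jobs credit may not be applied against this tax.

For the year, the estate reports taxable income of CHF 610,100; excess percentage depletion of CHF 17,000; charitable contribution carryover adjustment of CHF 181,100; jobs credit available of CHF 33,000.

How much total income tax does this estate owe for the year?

Minimum tax:
  Adjusted income: CHF 610,100 + CHF 17,000 + CHF 181,100 = CHF 808,200
  Less exemption CHF 34,000 → base CHF 774,200
  CHF 774,200 × 19% = CHF 147,098

Regular tax:
  CHF 350,000 × 15% = CHF 52,500
  CHF 225,000 × 29% = CHF 65,250
  CHF 35,100 × 36% = CHF 12,636
  → CHF 130,386
  Less jobs credit CHF 33,000 → CHF 97,386

CHF 147,098 > CHF 97,386, so the minimum tax is the binding amount.

CHF 147,098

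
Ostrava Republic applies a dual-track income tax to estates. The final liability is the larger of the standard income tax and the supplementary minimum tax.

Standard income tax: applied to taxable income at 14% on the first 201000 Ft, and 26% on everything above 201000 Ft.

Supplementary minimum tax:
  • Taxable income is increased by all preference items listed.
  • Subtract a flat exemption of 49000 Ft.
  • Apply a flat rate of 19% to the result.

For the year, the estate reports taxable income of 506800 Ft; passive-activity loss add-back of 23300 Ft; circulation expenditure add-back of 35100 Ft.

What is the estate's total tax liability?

Supplementary minimum tax:
  Adjusted income: 506800 Ft + 23300 Ft + 35100 Ft = 565200 Ft
  Less exemption 49000 Ft → base 516200 Ft
  516200 Ft × 19% = 98078 Ft

Standard income tax:
  201000 Ft × 14% = 28140 Ft
  305800 Ft × 26% = 79508 Ft
  → 107648 Ft

107648 Ft > 98078 Ft, so the standard income tax governs.

107648 Ft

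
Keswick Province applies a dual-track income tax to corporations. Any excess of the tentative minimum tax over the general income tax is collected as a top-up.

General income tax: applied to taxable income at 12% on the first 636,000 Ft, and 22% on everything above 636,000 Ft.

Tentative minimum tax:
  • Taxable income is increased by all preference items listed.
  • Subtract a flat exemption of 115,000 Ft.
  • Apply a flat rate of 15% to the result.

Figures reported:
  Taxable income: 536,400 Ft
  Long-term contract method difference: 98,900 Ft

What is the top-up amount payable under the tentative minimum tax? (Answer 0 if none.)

General income tax:
  536,400 Ft × 12% = 64,368 Ft

Tentative minimum tax:
  Adjusted income: 536,400 Ft + 98,900 Ft = 635,300 Ft
  Less exemption 115,000 Ft → base 520,300 Ft
  520,300 Ft × 15% = 78,045 Ft

Excess of tentative minimum tax over general income tax: 78,045 Ft − 64,368 Ft = 13,677 Ft.

13,677 Ft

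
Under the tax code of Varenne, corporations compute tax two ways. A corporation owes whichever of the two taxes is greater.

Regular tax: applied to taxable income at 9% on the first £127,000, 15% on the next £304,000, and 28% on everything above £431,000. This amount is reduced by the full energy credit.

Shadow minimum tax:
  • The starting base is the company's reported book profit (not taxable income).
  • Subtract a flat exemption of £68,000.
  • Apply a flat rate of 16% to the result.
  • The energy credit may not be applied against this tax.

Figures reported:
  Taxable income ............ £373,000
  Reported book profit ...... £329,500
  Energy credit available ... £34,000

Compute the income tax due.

£41,840

Regular tax:
  £127,000 × 9% = £11,430
  £246,000 × 15% = £36,900
  → £48,330
  Less energy credit £34,000 → £14,330

Shadow minimum tax:
  Base (reported book profit): £329,500
  Less exemption £68,000 → base £261,500
  £261,500 × 16% = £41,840

£41,840 > £14,330, so the shadow minimum tax is the binding amount.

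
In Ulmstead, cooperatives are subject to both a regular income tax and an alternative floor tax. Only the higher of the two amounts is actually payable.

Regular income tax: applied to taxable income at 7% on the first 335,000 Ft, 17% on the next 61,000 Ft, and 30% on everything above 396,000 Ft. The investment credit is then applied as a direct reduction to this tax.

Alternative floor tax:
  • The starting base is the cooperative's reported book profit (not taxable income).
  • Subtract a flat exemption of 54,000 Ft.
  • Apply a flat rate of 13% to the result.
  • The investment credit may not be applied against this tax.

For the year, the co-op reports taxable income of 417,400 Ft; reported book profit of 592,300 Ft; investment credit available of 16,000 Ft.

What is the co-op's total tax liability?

Regular income tax:
  335,000 Ft × 7% = 23,450 Ft
  61,000 Ft × 17% = 10,370 Ft
  21,400 Ft × 30% = 6,420 Ft
  → 40,240 Ft
  Less investment credit 16,000 Ft → 24,240 Ft

Alternative floor tax:
  Base (reported book profit): 592,300 Ft
  Less exemption 54,000 Ft → base 538,300 Ft
  538,300 Ft × 13% = 69,979 Ft

69,979 Ft > 24,240 Ft, so the alternative floor tax is the binding amount.

69,979 Ft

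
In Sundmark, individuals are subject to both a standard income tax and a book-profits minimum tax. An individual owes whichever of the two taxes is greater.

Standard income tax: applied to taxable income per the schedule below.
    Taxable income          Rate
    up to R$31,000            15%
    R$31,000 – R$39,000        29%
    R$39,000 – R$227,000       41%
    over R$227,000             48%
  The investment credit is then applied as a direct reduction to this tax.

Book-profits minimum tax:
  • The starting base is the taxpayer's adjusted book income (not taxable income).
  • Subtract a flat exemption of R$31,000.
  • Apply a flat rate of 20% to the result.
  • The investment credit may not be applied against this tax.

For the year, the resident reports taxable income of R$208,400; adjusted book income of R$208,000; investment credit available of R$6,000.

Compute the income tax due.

Book-profits minimum tax:
  Base (adjusted book income): R$208,000
  Less exemption R$31,000 → base R$177,000
  R$177,000 × 20% = R$35,400

Standard income tax:
  R$31,000 × 15% = R$4,650
  R$8,000 × 29% = R$2,320
  R$169,400 × 41% = R$69,454
  → R$76,424
  Less investment credit R$6,000 → R$70,424

R$70,424 > R$35,400, so the standard income tax governs.

R$70,424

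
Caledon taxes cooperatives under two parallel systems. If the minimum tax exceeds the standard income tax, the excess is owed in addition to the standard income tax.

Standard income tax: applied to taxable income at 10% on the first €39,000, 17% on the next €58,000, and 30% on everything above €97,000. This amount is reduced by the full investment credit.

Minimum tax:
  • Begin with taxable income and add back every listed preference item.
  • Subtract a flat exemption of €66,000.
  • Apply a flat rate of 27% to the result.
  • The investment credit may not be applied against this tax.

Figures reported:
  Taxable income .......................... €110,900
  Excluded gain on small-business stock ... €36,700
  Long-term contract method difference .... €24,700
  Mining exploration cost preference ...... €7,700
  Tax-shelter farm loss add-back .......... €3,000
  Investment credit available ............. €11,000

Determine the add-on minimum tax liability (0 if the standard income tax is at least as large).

Standard income tax:
  €39,000 × 10% = €3,900
  €58,000 × 17% = €9,860
  €13,900 × 30% = €4,170
  → €17,930
  Less investment credit €11,000 → €6,930

Minimum tax:
  Adjusted income: €110,900 + €36,700 + €24,700 + €7,700 + €3,000 = €183,000
  Less exemption €66,000 → base €117,000
  €117,000 × 27% = €31,590

Excess of minimum tax over standard income tax: €31,590 − €6,930 = €24,660.

€24,660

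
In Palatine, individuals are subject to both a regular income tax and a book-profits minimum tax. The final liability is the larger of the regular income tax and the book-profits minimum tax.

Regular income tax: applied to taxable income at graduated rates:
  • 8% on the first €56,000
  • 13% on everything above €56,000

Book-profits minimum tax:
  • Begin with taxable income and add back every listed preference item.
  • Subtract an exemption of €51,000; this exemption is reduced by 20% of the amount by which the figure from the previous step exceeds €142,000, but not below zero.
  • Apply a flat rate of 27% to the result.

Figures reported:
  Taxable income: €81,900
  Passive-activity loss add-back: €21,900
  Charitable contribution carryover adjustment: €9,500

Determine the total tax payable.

€16,821

Regular income tax:
  €56,000 × 8% = €4,480
  €25,900 × 13% = €3,367
  → €7,847

Book-profits minimum tax:
  Adjusted income: €81,900 + €21,900 + €9,500 = €113,300
  Exemption: €113,300 ≤ €142,000, so full €51,000 applies
  Base: €113,300 − €51,000 = €62,300
  €62,300 × 27% = €16,821

€16,821 > €7,847, so the book-profits minimum tax is the binding amount.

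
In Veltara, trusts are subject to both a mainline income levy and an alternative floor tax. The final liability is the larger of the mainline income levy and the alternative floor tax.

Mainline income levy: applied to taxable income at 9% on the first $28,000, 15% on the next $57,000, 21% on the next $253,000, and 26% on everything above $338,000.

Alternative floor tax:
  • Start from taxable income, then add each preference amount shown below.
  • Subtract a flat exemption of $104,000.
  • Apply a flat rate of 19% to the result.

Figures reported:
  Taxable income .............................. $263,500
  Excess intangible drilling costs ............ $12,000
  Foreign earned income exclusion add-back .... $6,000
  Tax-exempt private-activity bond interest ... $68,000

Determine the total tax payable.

Alternative floor tax:
  Adjusted income: $263,500 + $12,000 + $6,000 + $68,000 = $349,500
  Less exemption $104,000 → base $245,500
  $245,500 × 19% = $46,645

Mainline income levy:
  $28,000 × 9% = $2,520
  $57,000 × 15% = $8,550
  $178,500 × 21% = $37,485
  → $48,555

$48,555 > $46,645, so the mainline income levy governs.

$48,555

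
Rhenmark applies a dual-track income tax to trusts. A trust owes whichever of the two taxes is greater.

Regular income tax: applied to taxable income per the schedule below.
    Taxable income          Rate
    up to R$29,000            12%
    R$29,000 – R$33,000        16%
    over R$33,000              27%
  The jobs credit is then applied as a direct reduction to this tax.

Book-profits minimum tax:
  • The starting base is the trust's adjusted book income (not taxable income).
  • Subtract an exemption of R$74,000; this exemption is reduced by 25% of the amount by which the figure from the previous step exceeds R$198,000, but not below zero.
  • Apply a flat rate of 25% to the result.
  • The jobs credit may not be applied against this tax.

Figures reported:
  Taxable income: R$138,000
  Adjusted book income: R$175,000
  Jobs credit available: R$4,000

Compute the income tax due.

Book-profits minimum tax:
  Base (adjusted book income): R$175,000
  Exemption: R$175,000 ≤ R$198,000, so full R$74,000 applies
  Base: R$175,000 − R$74,000 = R$101,000
  R$101,000 × 25% = R$25,250

Regular income tax:
  R$29,000 × 12% = R$3,480
  R$4,000 × 16% = R$640
  R$105,000 × 27% = R$28,350
  → R$32,470
  Less jobs credit R$4,000 → R$28,470

R$28,470 > R$25,250, so the regular income tax governs.

R$28,470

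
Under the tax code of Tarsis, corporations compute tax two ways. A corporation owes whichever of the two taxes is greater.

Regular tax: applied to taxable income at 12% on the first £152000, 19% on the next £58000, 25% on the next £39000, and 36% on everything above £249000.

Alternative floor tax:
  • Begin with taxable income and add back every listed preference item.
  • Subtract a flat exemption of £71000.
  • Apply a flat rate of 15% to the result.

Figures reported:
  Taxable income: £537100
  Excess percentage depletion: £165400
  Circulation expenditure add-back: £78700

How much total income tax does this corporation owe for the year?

Alternative floor tax:
  Adjusted income: £537100 + £165400 + £78700 = £781200
  Less exemption £71000 → base £710200
  £710200 × 15% = £106530

Regular tax:
  £152000 × 12% = £18240
  £58000 × 19% = £11020
  £39000 × 25% = £9750
  £288100 × 36% = £103716
  → £142726

£142726 > £106530, so the regular tax governs.

£142726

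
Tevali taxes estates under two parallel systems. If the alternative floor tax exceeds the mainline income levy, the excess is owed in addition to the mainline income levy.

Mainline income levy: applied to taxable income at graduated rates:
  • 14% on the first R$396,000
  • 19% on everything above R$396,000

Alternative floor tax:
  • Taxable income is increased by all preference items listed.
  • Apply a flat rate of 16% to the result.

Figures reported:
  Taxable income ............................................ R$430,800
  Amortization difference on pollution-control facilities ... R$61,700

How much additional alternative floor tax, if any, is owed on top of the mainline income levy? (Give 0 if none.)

Mainline income levy:
  R$396,000 × 14% = R$55,440
  R$34,800 × 19% = R$6,612
  → R$62,052

Alternative floor tax:
  Adjusted income: R$430,800 + R$61,700 = R$492,500
  R$492,500 × 16% = R$78,800

Excess of alternative floor tax over mainline income levy: R$78,800 − R$62,052 = R$16,748.

R$16,748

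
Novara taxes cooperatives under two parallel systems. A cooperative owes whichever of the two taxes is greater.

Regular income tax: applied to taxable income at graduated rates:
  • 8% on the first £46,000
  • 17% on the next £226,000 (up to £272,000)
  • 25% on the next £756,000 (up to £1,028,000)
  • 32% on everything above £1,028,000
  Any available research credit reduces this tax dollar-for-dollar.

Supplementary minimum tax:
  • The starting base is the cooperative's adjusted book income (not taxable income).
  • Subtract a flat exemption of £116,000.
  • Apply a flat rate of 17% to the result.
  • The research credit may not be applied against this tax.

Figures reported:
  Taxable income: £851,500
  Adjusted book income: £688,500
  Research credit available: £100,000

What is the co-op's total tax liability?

£97,325

Regular income tax:
  £46,000 × 8% = £3,680
  £226,000 × 17% = £38,420
  £579,500 × 25% = £144,875
  → £186,975
  Less research credit £100,000 → £86,975

Supplementary minimum tax:
  Base (adjusted book income): £688,500
  Less exemption £116,000 → base £572,500
  £572,500 × 17% = £97,325

£97,325 > £86,975, so the supplementary minimum tax is the binding amount.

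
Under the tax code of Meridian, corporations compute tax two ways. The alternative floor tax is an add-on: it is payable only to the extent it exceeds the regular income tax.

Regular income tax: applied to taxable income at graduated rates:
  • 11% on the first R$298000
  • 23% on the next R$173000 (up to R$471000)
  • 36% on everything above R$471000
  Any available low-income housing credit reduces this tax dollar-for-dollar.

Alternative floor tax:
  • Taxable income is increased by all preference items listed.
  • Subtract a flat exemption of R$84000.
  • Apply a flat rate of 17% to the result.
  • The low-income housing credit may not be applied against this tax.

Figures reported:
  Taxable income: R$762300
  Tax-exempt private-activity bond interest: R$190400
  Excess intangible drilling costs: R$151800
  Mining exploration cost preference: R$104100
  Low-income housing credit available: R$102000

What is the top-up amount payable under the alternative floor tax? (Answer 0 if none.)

R$115744

Alternative floor tax:
  Adjusted income: R$762300 + R$190400 + R$151800 + R$104100 = R$1208600
  Less exemption R$84000 → base R$1124600
  R$1124600 × 17% = R$191182

Regular income tax:
  R$298000 × 11% = R$32780
  R$173000 × 23% = R$39790
  R$291300 × 36% = R$104868
  → R$177438
  Less low-income housing credit R$102000 → R$75438

Excess of alternative floor tax over regular income tax: R$191182 − R$75438 = R$115744.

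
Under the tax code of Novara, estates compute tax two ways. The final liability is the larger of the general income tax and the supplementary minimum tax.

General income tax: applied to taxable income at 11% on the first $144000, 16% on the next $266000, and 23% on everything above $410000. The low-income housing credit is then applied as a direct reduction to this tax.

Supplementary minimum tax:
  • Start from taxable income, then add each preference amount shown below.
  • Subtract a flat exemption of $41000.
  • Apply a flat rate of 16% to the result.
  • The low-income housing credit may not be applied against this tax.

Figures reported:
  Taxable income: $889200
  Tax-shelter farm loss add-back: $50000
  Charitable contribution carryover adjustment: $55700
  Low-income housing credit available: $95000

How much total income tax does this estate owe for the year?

Supplementary minimum tax:
  Adjusted income: $889200 + $50000 + $55700 = $994900
  Less exemption $41000 → base $953900
  $953900 × 16% = $152624

General income tax:
  $144000 × 11% = $15840
  $266000 × 16% = $42560
  $479200 × 23% = $110216
  → $168616
  Less low-income housing credit $95000 → $73616

$152624 > $73616, so the supplementary minimum tax is the binding amount.

$152624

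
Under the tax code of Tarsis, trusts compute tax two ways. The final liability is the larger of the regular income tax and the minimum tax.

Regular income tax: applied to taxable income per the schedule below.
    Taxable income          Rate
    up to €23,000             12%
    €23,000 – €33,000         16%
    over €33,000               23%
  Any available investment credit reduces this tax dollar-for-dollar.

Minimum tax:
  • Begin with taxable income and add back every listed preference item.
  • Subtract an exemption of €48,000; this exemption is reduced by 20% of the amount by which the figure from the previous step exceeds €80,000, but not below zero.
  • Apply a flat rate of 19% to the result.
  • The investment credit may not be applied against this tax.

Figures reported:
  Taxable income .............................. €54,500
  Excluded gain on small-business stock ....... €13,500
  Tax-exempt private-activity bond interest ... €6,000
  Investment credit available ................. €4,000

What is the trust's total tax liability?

€5,305

Regular income tax:
  €23,000 × 12% = €2,760
  €10,000 × 16% = €1,600
  €21,500 × 23% = €4,945
  → €9,305
  Less investment credit €4,000 → €5,305

Minimum tax:
  Adjusted income: €54,500 + €13,500 + €6,000 = €74,000
  Exemption: €74,000 ≤ €80,000, so full €48,000 applies
  Base: €74,000 − €48,000 = €26,000
  €26,000 × 19% = €4,940

€5,305 > €4,940, so the regular income tax governs.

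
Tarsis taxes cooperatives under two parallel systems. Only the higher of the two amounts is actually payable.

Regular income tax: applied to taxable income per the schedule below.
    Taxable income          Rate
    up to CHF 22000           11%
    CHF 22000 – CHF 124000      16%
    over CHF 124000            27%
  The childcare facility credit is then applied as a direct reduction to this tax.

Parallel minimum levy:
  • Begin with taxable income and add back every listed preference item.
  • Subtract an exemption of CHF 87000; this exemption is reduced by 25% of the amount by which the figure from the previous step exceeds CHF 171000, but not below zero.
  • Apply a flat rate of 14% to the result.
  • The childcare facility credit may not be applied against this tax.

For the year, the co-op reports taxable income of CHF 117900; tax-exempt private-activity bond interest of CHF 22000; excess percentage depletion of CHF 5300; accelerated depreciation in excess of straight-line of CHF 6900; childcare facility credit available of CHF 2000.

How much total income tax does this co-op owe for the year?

CHF 15764

Regular income tax:
  CHF 22000 × 11% = CHF 2420
  CHF 95900 × 16% = CHF 15344
  → CHF 17764
  Less childcare facility credit CHF 2000 → CHF 15764

Parallel minimum levy:
  Adjusted income: CHF 117900 + CHF 22000 + CHF 5300 + CHF 6900 = CHF 152100
  Exemption: CHF 152100 ≤ CHF 171000, so full CHF 87000 applies
  Base: CHF 152100 − CHF 87000 = CHF 65100
  CHF 65100 × 14% = CHF 9114

CHF 15764 > CHF 9114, so the regular income tax governs.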